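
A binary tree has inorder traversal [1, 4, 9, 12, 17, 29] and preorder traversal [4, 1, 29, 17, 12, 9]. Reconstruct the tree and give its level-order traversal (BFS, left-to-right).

Inorder:  [1, 4, 9, 12, 17, 29]
Preorder: [4, 1, 29, 17, 12, 9]
Algorithm: preorder visits root first, so consume preorder in order;
for each root, split the current inorder slice at that value into
left-subtree inorder and right-subtree inorder, then recurse.
Recursive splits:
  root=4; inorder splits into left=[1], right=[9, 12, 17, 29]
  root=1; inorder splits into left=[], right=[]
  root=29; inorder splits into left=[9, 12, 17], right=[]
  root=17; inorder splits into left=[9, 12], right=[]
  root=12; inorder splits into left=[9], right=[]
  root=9; inorder splits into left=[], right=[]
Reconstructed level-order: [4, 1, 29, 17, 12, 9]


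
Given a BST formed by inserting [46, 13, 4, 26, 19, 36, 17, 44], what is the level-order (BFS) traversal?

Tree insertion order: [46, 13, 4, 26, 19, 36, 17, 44]
Tree (level-order array): [46, 13, None, 4, 26, None, None, 19, 36, 17, None, None, 44]
BFS from the root, enqueuing left then right child of each popped node:
  queue [46] -> pop 46, enqueue [13], visited so far: [46]
  queue [13] -> pop 13, enqueue [4, 26], visited so far: [46, 13]
  queue [4, 26] -> pop 4, enqueue [none], visited so far: [46, 13, 4]
  queue [26] -> pop 26, enqueue [19, 36], visited so far: [46, 13, 4, 26]
  queue [19, 36] -> pop 19, enqueue [17], visited so far: [46, 13, 4, 26, 19]
  queue [36, 17] -> pop 36, enqueue [44], visited so far: [46, 13, 4, 26, 19, 36]
  queue [17, 44] -> pop 17, enqueue [none], visited so far: [46, 13, 4, 26, 19, 36, 17]
  queue [44] -> pop 44, enqueue [none], visited so far: [46, 13, 4, 26, 19, 36, 17, 44]
Result: [46, 13, 4, 26, 19, 36, 17, 44]


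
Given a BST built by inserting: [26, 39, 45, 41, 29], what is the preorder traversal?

Tree insertion order: [26, 39, 45, 41, 29]
Tree (level-order array): [26, None, 39, 29, 45, None, None, 41]
Preorder traversal: [26, 39, 29, 45, 41]


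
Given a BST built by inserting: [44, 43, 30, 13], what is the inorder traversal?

Tree insertion order: [44, 43, 30, 13]
Tree (level-order array): [44, 43, None, 30, None, 13]
Inorder traversal: [13, 30, 43, 44]


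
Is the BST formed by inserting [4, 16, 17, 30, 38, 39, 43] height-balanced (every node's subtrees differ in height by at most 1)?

Tree (level-order array): [4, None, 16, None, 17, None, 30, None, 38, None, 39, None, 43]
Definition: a tree is height-balanced if, at every node, |h(left) - h(right)| <= 1 (empty subtree has height -1).
Bottom-up per-node check:
  node 43: h_left=-1, h_right=-1, diff=0 [OK], height=0
  node 39: h_left=-1, h_right=0, diff=1 [OK], height=1
  node 38: h_left=-1, h_right=1, diff=2 [FAIL (|-1-1|=2 > 1)], height=2
  node 30: h_left=-1, h_right=2, diff=3 [FAIL (|-1-2|=3 > 1)], height=3
  node 17: h_left=-1, h_right=3, diff=4 [FAIL (|-1-3|=4 > 1)], height=4
  node 16: h_left=-1, h_right=4, diff=5 [FAIL (|-1-4|=5 > 1)], height=5
  node 4: h_left=-1, h_right=5, diff=6 [FAIL (|-1-5|=6 > 1)], height=6
Node 38 violates the condition: |-1 - 1| = 2 > 1.
Result: Not balanced


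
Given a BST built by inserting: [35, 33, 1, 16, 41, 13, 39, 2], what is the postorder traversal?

Tree insertion order: [35, 33, 1, 16, 41, 13, 39, 2]
Tree (level-order array): [35, 33, 41, 1, None, 39, None, None, 16, None, None, 13, None, 2]
Postorder traversal: [2, 13, 16, 1, 33, 39, 41, 35]


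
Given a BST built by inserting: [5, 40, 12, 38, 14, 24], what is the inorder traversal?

Tree insertion order: [5, 40, 12, 38, 14, 24]
Tree (level-order array): [5, None, 40, 12, None, None, 38, 14, None, None, 24]
Inorder traversal: [5, 12, 14, 24, 38, 40]


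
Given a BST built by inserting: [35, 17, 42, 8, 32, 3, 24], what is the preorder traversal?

Tree insertion order: [35, 17, 42, 8, 32, 3, 24]
Tree (level-order array): [35, 17, 42, 8, 32, None, None, 3, None, 24]
Preorder traversal: [35, 17, 8, 3, 32, 24, 42]


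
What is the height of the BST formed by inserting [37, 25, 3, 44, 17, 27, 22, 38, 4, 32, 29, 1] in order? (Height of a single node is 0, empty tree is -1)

Insertion order: [37, 25, 3, 44, 17, 27, 22, 38, 4, 32, 29, 1]
Tree (level-order array): [37, 25, 44, 3, 27, 38, None, 1, 17, None, 32, None, None, None, None, 4, 22, 29]
Compute height bottom-up (empty subtree = -1):
  height(1) = 1 + max(-1, -1) = 0
  height(4) = 1 + max(-1, -1) = 0
  height(22) = 1 + max(-1, -1) = 0
  height(17) = 1 + max(0, 0) = 1
  height(3) = 1 + max(0, 1) = 2
  height(29) = 1 + max(-1, -1) = 0
  height(32) = 1 + max(0, -1) = 1
  height(27) = 1 + max(-1, 1) = 2
  height(25) = 1 + max(2, 2) = 3
  height(38) = 1 + max(-1, -1) = 0
  height(44) = 1 + max(0, -1) = 1
  height(37) = 1 + max(3, 1) = 4
Height = 4


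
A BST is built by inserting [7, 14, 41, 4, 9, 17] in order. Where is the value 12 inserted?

Starting tree (level order): [7, 4, 14, None, None, 9, 41, None, None, 17]
Insertion path: 7 -> 14 -> 9
Result: insert 12 as right child of 9
Final tree (level order): [7, 4, 14, None, None, 9, 41, None, 12, 17]


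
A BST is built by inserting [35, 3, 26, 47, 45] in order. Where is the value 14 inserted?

Starting tree (level order): [35, 3, 47, None, 26, 45]
Insertion path: 35 -> 3 -> 26
Result: insert 14 as left child of 26
Final tree (level order): [35, 3, 47, None, 26, 45, None, 14]


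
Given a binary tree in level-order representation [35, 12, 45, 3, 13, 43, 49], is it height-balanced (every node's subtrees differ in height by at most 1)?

Tree (level-order array): [35, 12, 45, 3, 13, 43, 49]
Definition: a tree is height-balanced if, at every node, |h(left) - h(right)| <= 1 (empty subtree has height -1).
Bottom-up per-node check:
  node 3: h_left=-1, h_right=-1, diff=0 [OK], height=0
  node 13: h_left=-1, h_right=-1, diff=0 [OK], height=0
  node 12: h_left=0, h_right=0, diff=0 [OK], height=1
  node 43: h_left=-1, h_right=-1, diff=0 [OK], height=0
  node 49: h_left=-1, h_right=-1, diff=0 [OK], height=0
  node 45: h_left=0, h_right=0, diff=0 [OK], height=1
  node 35: h_left=1, h_right=1, diff=0 [OK], height=2
All nodes satisfy the balance condition.
Result: Balanced


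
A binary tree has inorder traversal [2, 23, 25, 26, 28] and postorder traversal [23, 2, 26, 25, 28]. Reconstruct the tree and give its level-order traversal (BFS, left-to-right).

Inorder:   [2, 23, 25, 26, 28]
Postorder: [23, 2, 26, 25, 28]
Algorithm: postorder visits root last, so walk postorder right-to-left;
each value is the root of the current inorder slice — split it at that
value, recurse on the right subtree first, then the left.
Recursive splits:
  root=28; inorder splits into left=[2, 23, 25, 26], right=[]
  root=25; inorder splits into left=[2, 23], right=[26]
  root=26; inorder splits into left=[], right=[]
  root=2; inorder splits into left=[], right=[23]
  root=23; inorder splits into left=[], right=[]
Reconstructed level-order: [28, 25, 2, 26, 23]


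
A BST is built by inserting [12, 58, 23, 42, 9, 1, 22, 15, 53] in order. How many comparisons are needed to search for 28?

Search path for 28: 12 -> 58 -> 23 -> 42
Found: False
Comparisons: 4


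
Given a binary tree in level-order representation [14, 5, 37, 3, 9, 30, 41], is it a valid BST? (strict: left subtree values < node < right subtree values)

Level-order array: [14, 5, 37, 3, 9, 30, 41]
Validate using subtree bounds (lo, hi): at each node, require lo < value < hi,
then recurse left with hi=value and right with lo=value.
Preorder trace (stopping at first violation):
  at node 14 with bounds (-inf, +inf): OK
  at node 5 with bounds (-inf, 14): OK
  at node 3 with bounds (-inf, 5): OK
  at node 9 with bounds (5, 14): OK
  at node 37 with bounds (14, +inf): OK
  at node 30 with bounds (14, 37): OK
  at node 41 with bounds (37, +inf): OK
No violation found at any node.
Result: Valid BST


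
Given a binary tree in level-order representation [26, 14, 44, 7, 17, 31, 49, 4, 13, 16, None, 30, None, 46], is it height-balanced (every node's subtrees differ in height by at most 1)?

Tree (level-order array): [26, 14, 44, 7, 17, 31, 49, 4, 13, 16, None, 30, None, 46]
Definition: a tree is height-balanced if, at every node, |h(left) - h(right)| <= 1 (empty subtree has height -1).
Bottom-up per-node check:
  node 4: h_left=-1, h_right=-1, diff=0 [OK], height=0
  node 13: h_left=-1, h_right=-1, diff=0 [OK], height=0
  node 7: h_left=0, h_right=0, diff=0 [OK], height=1
  node 16: h_left=-1, h_right=-1, diff=0 [OK], height=0
  node 17: h_left=0, h_right=-1, diff=1 [OK], height=1
  node 14: h_left=1, h_right=1, diff=0 [OK], height=2
  node 30: h_left=-1, h_right=-1, diff=0 [OK], height=0
  node 31: h_left=0, h_right=-1, diff=1 [OK], height=1
  node 46: h_left=-1, h_right=-1, diff=0 [OK], height=0
  node 49: h_left=0, h_right=-1, diff=1 [OK], height=1
  node 44: h_left=1, h_right=1, diff=0 [OK], height=2
  node 26: h_left=2, h_right=2, diff=0 [OK], height=3
All nodes satisfy the balance condition.
Result: Balanced


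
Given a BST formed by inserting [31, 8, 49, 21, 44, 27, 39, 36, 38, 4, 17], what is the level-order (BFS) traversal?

Tree insertion order: [31, 8, 49, 21, 44, 27, 39, 36, 38, 4, 17]
Tree (level-order array): [31, 8, 49, 4, 21, 44, None, None, None, 17, 27, 39, None, None, None, None, None, 36, None, None, 38]
BFS from the root, enqueuing left then right child of each popped node:
  queue [31] -> pop 31, enqueue [8, 49], visited so far: [31]
  queue [8, 49] -> pop 8, enqueue [4, 21], visited so far: [31, 8]
  queue [49, 4, 21] -> pop 49, enqueue [44], visited so far: [31, 8, 49]
  queue [4, 21, 44] -> pop 4, enqueue [none], visited so far: [31, 8, 49, 4]
  queue [21, 44] -> pop 21, enqueue [17, 27], visited so far: [31, 8, 49, 4, 21]
  queue [44, 17, 27] -> pop 44, enqueue [39], visited so far: [31, 8, 49, 4, 21, 44]
  queue [17, 27, 39] -> pop 17, enqueue [none], visited so far: [31, 8, 49, 4, 21, 44, 17]
  queue [27, 39] -> pop 27, enqueue [none], visited so far: [31, 8, 49, 4, 21, 44, 17, 27]
  queue [39] -> pop 39, enqueue [36], visited so far: [31, 8, 49, 4, 21, 44, 17, 27, 39]
  queue [36] -> pop 36, enqueue [38], visited so far: [31, 8, 49, 4, 21, 44, 17, 27, 39, 36]
  queue [38] -> pop 38, enqueue [none], visited so far: [31, 8, 49, 4, 21, 44, 17, 27, 39, 36, 38]
Result: [31, 8, 49, 4, 21, 44, 17, 27, 39, 36, 38]


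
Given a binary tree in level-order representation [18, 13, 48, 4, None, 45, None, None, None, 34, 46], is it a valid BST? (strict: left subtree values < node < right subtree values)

Level-order array: [18, 13, 48, 4, None, 45, None, None, None, 34, 46]
Validate using subtree bounds (lo, hi): at each node, require lo < value < hi,
then recurse left with hi=value and right with lo=value.
Preorder trace (stopping at first violation):
  at node 18 with bounds (-inf, +inf): OK
  at node 13 with bounds (-inf, 18): OK
  at node 4 with bounds (-inf, 13): OK
  at node 48 with bounds (18, +inf): OK
  at node 45 with bounds (18, 48): OK
  at node 34 with bounds (18, 45): OK
  at node 46 with bounds (45, 48): OK
No violation found at any node.
Result: Valid BST


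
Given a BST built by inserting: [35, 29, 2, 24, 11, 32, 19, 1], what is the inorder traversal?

Tree insertion order: [35, 29, 2, 24, 11, 32, 19, 1]
Tree (level-order array): [35, 29, None, 2, 32, 1, 24, None, None, None, None, 11, None, None, 19]
Inorder traversal: [1, 2, 11, 19, 24, 29, 32, 35]


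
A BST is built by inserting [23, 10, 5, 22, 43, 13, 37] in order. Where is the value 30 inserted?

Starting tree (level order): [23, 10, 43, 5, 22, 37, None, None, None, 13]
Insertion path: 23 -> 43 -> 37
Result: insert 30 as left child of 37
Final tree (level order): [23, 10, 43, 5, 22, 37, None, None, None, 13, None, 30]


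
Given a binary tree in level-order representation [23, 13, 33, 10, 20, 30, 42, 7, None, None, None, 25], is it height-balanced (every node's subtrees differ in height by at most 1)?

Tree (level-order array): [23, 13, 33, 10, 20, 30, 42, 7, None, None, None, 25]
Definition: a tree is height-balanced if, at every node, |h(left) - h(right)| <= 1 (empty subtree has height -1).
Bottom-up per-node check:
  node 7: h_left=-1, h_right=-1, diff=0 [OK], height=0
  node 10: h_left=0, h_right=-1, diff=1 [OK], height=1
  node 20: h_left=-1, h_right=-1, diff=0 [OK], height=0
  node 13: h_left=1, h_right=0, diff=1 [OK], height=2
  node 25: h_left=-1, h_right=-1, diff=0 [OK], height=0
  node 30: h_left=0, h_right=-1, diff=1 [OK], height=1
  node 42: h_left=-1, h_right=-1, diff=0 [OK], height=0
  node 33: h_left=1, h_right=0, diff=1 [OK], height=2
  node 23: h_left=2, h_right=2, diff=0 [OK], height=3
All nodes satisfy the balance condition.
Result: Balanced


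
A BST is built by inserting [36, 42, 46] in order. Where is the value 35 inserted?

Starting tree (level order): [36, None, 42, None, 46]
Insertion path: 36
Result: insert 35 as left child of 36
Final tree (level order): [36, 35, 42, None, None, None, 46]


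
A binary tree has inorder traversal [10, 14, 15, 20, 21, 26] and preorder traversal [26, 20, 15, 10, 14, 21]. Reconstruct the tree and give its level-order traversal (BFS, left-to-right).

Inorder:  [10, 14, 15, 20, 21, 26]
Preorder: [26, 20, 15, 10, 14, 21]
Algorithm: preorder visits root first, so consume preorder in order;
for each root, split the current inorder slice at that value into
left-subtree inorder and right-subtree inorder, then recurse.
Recursive splits:
  root=26; inorder splits into left=[10, 14, 15, 20, 21], right=[]
  root=20; inorder splits into left=[10, 14, 15], right=[21]
  root=15; inorder splits into left=[10, 14], right=[]
  root=10; inorder splits into left=[], right=[14]
  root=14; inorder splits into left=[], right=[]
  root=21; inorder splits into left=[], right=[]
Reconstructed level-order: [26, 20, 15, 21, 10, 14]


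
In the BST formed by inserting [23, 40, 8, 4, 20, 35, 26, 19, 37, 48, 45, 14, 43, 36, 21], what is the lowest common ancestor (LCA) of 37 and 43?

Tree insertion order: [23, 40, 8, 4, 20, 35, 26, 19, 37, 48, 45, 14, 43, 36, 21]
Tree (level-order array): [23, 8, 40, 4, 20, 35, 48, None, None, 19, 21, 26, 37, 45, None, 14, None, None, None, None, None, 36, None, 43]
In a BST, the LCA of p=37, q=43 is the first node v on the
root-to-leaf path with p <= v <= q (go left if both < v, right if both > v).
Walk from root:
  at 23: both 37 and 43 > 23, go right
  at 40: 37 <= 40 <= 43, this is the LCA
LCA = 40


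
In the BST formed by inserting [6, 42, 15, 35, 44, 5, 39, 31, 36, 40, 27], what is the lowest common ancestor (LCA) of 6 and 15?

Tree insertion order: [6, 42, 15, 35, 44, 5, 39, 31, 36, 40, 27]
Tree (level-order array): [6, 5, 42, None, None, 15, 44, None, 35, None, None, 31, 39, 27, None, 36, 40]
In a BST, the LCA of p=6, q=15 is the first node v on the
root-to-leaf path with p <= v <= q (go left if both < v, right if both > v).
Walk from root:
  at 6: 6 <= 6 <= 15, this is the LCA
LCA = 6


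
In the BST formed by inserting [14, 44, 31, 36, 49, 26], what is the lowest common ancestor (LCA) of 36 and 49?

Tree insertion order: [14, 44, 31, 36, 49, 26]
Tree (level-order array): [14, None, 44, 31, 49, 26, 36]
In a BST, the LCA of p=36, q=49 is the first node v on the
root-to-leaf path with p <= v <= q (go left if both < v, right if both > v).
Walk from root:
  at 14: both 36 and 49 > 14, go right
  at 44: 36 <= 44 <= 49, this is the LCA
LCA = 44


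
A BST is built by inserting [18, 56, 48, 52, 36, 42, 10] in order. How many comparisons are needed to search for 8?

Search path for 8: 18 -> 10
Found: False
Comparisons: 2


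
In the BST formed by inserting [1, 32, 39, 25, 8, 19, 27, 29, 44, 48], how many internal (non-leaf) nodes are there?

Tree built from: [1, 32, 39, 25, 8, 19, 27, 29, 44, 48]
Tree (level-order array): [1, None, 32, 25, 39, 8, 27, None, 44, None, 19, None, 29, None, 48]
Rule: An internal node has at least one child.
Per-node child counts:
  node 1: 1 child(ren)
  node 32: 2 child(ren)
  node 25: 2 child(ren)
  node 8: 1 child(ren)
  node 19: 0 child(ren)
  node 27: 1 child(ren)
  node 29: 0 child(ren)
  node 39: 1 child(ren)
  node 44: 1 child(ren)
  node 48: 0 child(ren)
Matching nodes: [1, 32, 25, 8, 27, 39, 44]
Count of internal (non-leaf) nodes: 7


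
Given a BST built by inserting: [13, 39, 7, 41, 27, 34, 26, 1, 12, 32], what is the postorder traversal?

Tree insertion order: [13, 39, 7, 41, 27, 34, 26, 1, 12, 32]
Tree (level-order array): [13, 7, 39, 1, 12, 27, 41, None, None, None, None, 26, 34, None, None, None, None, 32]
Postorder traversal: [1, 12, 7, 26, 32, 34, 27, 41, 39, 13]


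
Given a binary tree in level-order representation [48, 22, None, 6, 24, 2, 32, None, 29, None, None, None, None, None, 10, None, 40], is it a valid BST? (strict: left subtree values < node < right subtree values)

Level-order array: [48, 22, None, 6, 24, 2, 32, None, 29, None, None, None, None, None, 10, None, 40]
Validate using subtree bounds (lo, hi): at each node, require lo < value < hi,
then recurse left with hi=value and right with lo=value.
Preorder trace (stopping at first violation):
  at node 48 with bounds (-inf, +inf): OK
  at node 22 with bounds (-inf, 48): OK
  at node 6 with bounds (-inf, 22): OK
  at node 2 with bounds (-inf, 6): OK
  at node 32 with bounds (6, 22): VIOLATION
Node 32 violates its bound: not (6 < 32 < 22).
Result: Not a valid BST


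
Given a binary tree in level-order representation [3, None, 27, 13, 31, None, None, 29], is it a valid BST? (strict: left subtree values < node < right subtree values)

Level-order array: [3, None, 27, 13, 31, None, None, 29]
Validate using subtree bounds (lo, hi): at each node, require lo < value < hi,
then recurse left with hi=value and right with lo=value.
Preorder trace (stopping at first violation):
  at node 3 with bounds (-inf, +inf): OK
  at node 27 with bounds (3, +inf): OK
  at node 13 with bounds (3, 27): OK
  at node 31 with bounds (27, +inf): OK
  at node 29 with bounds (27, 31): OK
No violation found at any node.
Result: Valid BST


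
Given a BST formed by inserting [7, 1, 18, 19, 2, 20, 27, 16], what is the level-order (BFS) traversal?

Tree insertion order: [7, 1, 18, 19, 2, 20, 27, 16]
Tree (level-order array): [7, 1, 18, None, 2, 16, 19, None, None, None, None, None, 20, None, 27]
BFS from the root, enqueuing left then right child of each popped node:
  queue [7] -> pop 7, enqueue [1, 18], visited so far: [7]
  queue [1, 18] -> pop 1, enqueue [2], visited so far: [7, 1]
  queue [18, 2] -> pop 18, enqueue [16, 19], visited so far: [7, 1, 18]
  queue [2, 16, 19] -> pop 2, enqueue [none], visited so far: [7, 1, 18, 2]
  queue [16, 19] -> pop 16, enqueue [none], visited so far: [7, 1, 18, 2, 16]
  queue [19] -> pop 19, enqueue [20], visited so far: [7, 1, 18, 2, 16, 19]
  queue [20] -> pop 20, enqueue [27], visited so far: [7, 1, 18, 2, 16, 19, 20]
  queue [27] -> pop 27, enqueue [none], visited so far: [7, 1, 18, 2, 16, 19, 20, 27]
Result: [7, 1, 18, 2, 16, 19, 20, 27]


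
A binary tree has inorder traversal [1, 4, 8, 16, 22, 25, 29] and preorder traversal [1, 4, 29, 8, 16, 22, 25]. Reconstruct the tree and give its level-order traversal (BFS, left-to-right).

Inorder:  [1, 4, 8, 16, 22, 25, 29]
Preorder: [1, 4, 29, 8, 16, 22, 25]
Algorithm: preorder visits root first, so consume preorder in order;
for each root, split the current inorder slice at that value into
left-subtree inorder and right-subtree inorder, then recurse.
Recursive splits:
  root=1; inorder splits into left=[], right=[4, 8, 16, 22, 25, 29]
  root=4; inorder splits into left=[], right=[8, 16, 22, 25, 29]
  root=29; inorder splits into left=[8, 16, 22, 25], right=[]
  root=8; inorder splits into left=[], right=[16, 22, 25]
  root=16; inorder splits into left=[], right=[22, 25]
  root=22; inorder splits into left=[], right=[25]
  root=25; inorder splits into left=[], right=[]
Reconstructed level-order: [1, 4, 29, 8, 16, 22, 25]


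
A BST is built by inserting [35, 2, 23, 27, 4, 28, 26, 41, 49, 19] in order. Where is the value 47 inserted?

Starting tree (level order): [35, 2, 41, None, 23, None, 49, 4, 27, None, None, None, 19, 26, 28]
Insertion path: 35 -> 41 -> 49
Result: insert 47 as left child of 49
Final tree (level order): [35, 2, 41, None, 23, None, 49, 4, 27, 47, None, None, 19, 26, 28]


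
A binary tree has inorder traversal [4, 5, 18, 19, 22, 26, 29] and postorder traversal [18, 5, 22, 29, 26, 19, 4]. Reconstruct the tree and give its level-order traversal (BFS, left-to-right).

Inorder:   [4, 5, 18, 19, 22, 26, 29]
Postorder: [18, 5, 22, 29, 26, 19, 4]
Algorithm: postorder visits root last, so walk postorder right-to-left;
each value is the root of the current inorder slice — split it at that
value, recurse on the right subtree first, then the left.
Recursive splits:
  root=4; inorder splits into left=[], right=[5, 18, 19, 22, 26, 29]
  root=19; inorder splits into left=[5, 18], right=[22, 26, 29]
  root=26; inorder splits into left=[22], right=[29]
  root=29; inorder splits into left=[], right=[]
  root=22; inorder splits into left=[], right=[]
  root=5; inorder splits into left=[], right=[18]
  root=18; inorder splits into left=[], right=[]
Reconstructed level-order: [4, 19, 5, 26, 18, 22, 29]


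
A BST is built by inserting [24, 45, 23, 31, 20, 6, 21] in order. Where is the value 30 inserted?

Starting tree (level order): [24, 23, 45, 20, None, 31, None, 6, 21]
Insertion path: 24 -> 45 -> 31
Result: insert 30 as left child of 31
Final tree (level order): [24, 23, 45, 20, None, 31, None, 6, 21, 30]


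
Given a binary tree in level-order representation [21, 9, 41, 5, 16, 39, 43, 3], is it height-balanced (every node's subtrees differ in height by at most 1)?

Tree (level-order array): [21, 9, 41, 5, 16, 39, 43, 3]
Definition: a tree is height-balanced if, at every node, |h(left) - h(right)| <= 1 (empty subtree has height -1).
Bottom-up per-node check:
  node 3: h_left=-1, h_right=-1, diff=0 [OK], height=0
  node 5: h_left=0, h_right=-1, diff=1 [OK], height=1
  node 16: h_left=-1, h_right=-1, diff=0 [OK], height=0
  node 9: h_left=1, h_right=0, diff=1 [OK], height=2
  node 39: h_left=-1, h_right=-1, diff=0 [OK], height=0
  node 43: h_left=-1, h_right=-1, diff=0 [OK], height=0
  node 41: h_left=0, h_right=0, diff=0 [OK], height=1
  node 21: h_left=2, h_right=1, diff=1 [OK], height=3
All nodes satisfy the balance condition.
Result: Balanced


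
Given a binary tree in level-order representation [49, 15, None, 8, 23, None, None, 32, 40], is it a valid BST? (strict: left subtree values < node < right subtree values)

Level-order array: [49, 15, None, 8, 23, None, None, 32, 40]
Validate using subtree bounds (lo, hi): at each node, require lo < value < hi,
then recurse left with hi=value and right with lo=value.
Preorder trace (stopping at first violation):
  at node 49 with bounds (-inf, +inf): OK
  at node 15 with bounds (-inf, 49): OK
  at node 8 with bounds (-inf, 15): OK
  at node 23 with bounds (15, 49): OK
  at node 32 with bounds (15, 23): VIOLATION
Node 32 violates its bound: not (15 < 32 < 23).
Result: Not a valid BST


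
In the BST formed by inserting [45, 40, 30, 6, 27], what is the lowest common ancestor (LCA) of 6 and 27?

Tree insertion order: [45, 40, 30, 6, 27]
Tree (level-order array): [45, 40, None, 30, None, 6, None, None, 27]
In a BST, the LCA of p=6, q=27 is the first node v on the
root-to-leaf path with p <= v <= q (go left if both < v, right if both > v).
Walk from root:
  at 45: both 6 and 27 < 45, go left
  at 40: both 6 and 27 < 40, go left
  at 30: both 6 and 27 < 30, go left
  at 6: 6 <= 6 <= 27, this is the LCA
LCA = 6


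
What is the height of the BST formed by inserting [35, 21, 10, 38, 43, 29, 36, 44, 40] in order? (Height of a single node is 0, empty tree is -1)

Insertion order: [35, 21, 10, 38, 43, 29, 36, 44, 40]
Tree (level-order array): [35, 21, 38, 10, 29, 36, 43, None, None, None, None, None, None, 40, 44]
Compute height bottom-up (empty subtree = -1):
  height(10) = 1 + max(-1, -1) = 0
  height(29) = 1 + max(-1, -1) = 0
  height(21) = 1 + max(0, 0) = 1
  height(36) = 1 + max(-1, -1) = 0
  height(40) = 1 + max(-1, -1) = 0
  height(44) = 1 + max(-1, -1) = 0
  height(43) = 1 + max(0, 0) = 1
  height(38) = 1 + max(0, 1) = 2
  height(35) = 1 + max(1, 2) = 3
Height = 3


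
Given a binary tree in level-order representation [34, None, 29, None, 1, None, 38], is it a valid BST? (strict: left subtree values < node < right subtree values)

Level-order array: [34, None, 29, None, 1, None, 38]
Validate using subtree bounds (lo, hi): at each node, require lo < value < hi,
then recurse left with hi=value and right with lo=value.
Preorder trace (stopping at first violation):
  at node 34 with bounds (-inf, +inf): OK
  at node 29 with bounds (34, +inf): VIOLATION
Node 29 violates its bound: not (34 < 29 < +inf).
Result: Not a valid BST


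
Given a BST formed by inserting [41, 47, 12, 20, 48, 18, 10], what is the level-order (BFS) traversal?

Tree insertion order: [41, 47, 12, 20, 48, 18, 10]
Tree (level-order array): [41, 12, 47, 10, 20, None, 48, None, None, 18]
BFS from the root, enqueuing left then right child of each popped node:
  queue [41] -> pop 41, enqueue [12, 47], visited so far: [41]
  queue [12, 47] -> pop 12, enqueue [10, 20], visited so far: [41, 12]
  queue [47, 10, 20] -> pop 47, enqueue [48], visited so far: [41, 12, 47]
  queue [10, 20, 48] -> pop 10, enqueue [none], visited so far: [41, 12, 47, 10]
  queue [20, 48] -> pop 20, enqueue [18], visited so far: [41, 12, 47, 10, 20]
  queue [48, 18] -> pop 48, enqueue [none], visited so far: [41, 12, 47, 10, 20, 48]
  queue [18] -> pop 18, enqueue [none], visited so far: [41, 12, 47, 10, 20, 48, 18]
Result: [41, 12, 47, 10, 20, 48, 18]


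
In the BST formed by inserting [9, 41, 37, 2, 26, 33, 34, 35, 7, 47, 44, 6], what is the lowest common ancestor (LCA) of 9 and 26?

Tree insertion order: [9, 41, 37, 2, 26, 33, 34, 35, 7, 47, 44, 6]
Tree (level-order array): [9, 2, 41, None, 7, 37, 47, 6, None, 26, None, 44, None, None, None, None, 33, None, None, None, 34, None, 35]
In a BST, the LCA of p=9, q=26 is the first node v on the
root-to-leaf path with p <= v <= q (go left if both < v, right if both > v).
Walk from root:
  at 9: 9 <= 9 <= 26, this is the LCA
LCA = 9


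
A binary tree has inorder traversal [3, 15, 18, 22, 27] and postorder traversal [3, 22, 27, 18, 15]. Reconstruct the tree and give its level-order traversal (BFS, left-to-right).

Inorder:   [3, 15, 18, 22, 27]
Postorder: [3, 22, 27, 18, 15]
Algorithm: postorder visits root last, so walk postorder right-to-left;
each value is the root of the current inorder slice — split it at that
value, recurse on the right subtree first, then the left.
Recursive splits:
  root=15; inorder splits into left=[3], right=[18, 22, 27]
  root=18; inorder splits into left=[], right=[22, 27]
  root=27; inorder splits into left=[22], right=[]
  root=22; inorder splits into left=[], right=[]
  root=3; inorder splits into left=[], right=[]
Reconstructed level-order: [15, 3, 18, 27, 22]


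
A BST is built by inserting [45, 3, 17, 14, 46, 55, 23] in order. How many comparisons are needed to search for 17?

Search path for 17: 45 -> 3 -> 17
Found: True
Comparisons: 3


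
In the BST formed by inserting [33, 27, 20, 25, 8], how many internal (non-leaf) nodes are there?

Tree built from: [33, 27, 20, 25, 8]
Tree (level-order array): [33, 27, None, 20, None, 8, 25]
Rule: An internal node has at least one child.
Per-node child counts:
  node 33: 1 child(ren)
  node 27: 1 child(ren)
  node 20: 2 child(ren)
  node 8: 0 child(ren)
  node 25: 0 child(ren)
Matching nodes: [33, 27, 20]
Count of internal (non-leaf) nodes: 3


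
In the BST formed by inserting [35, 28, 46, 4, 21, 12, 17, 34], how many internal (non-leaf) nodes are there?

Tree built from: [35, 28, 46, 4, 21, 12, 17, 34]
Tree (level-order array): [35, 28, 46, 4, 34, None, None, None, 21, None, None, 12, None, None, 17]
Rule: An internal node has at least one child.
Per-node child counts:
  node 35: 2 child(ren)
  node 28: 2 child(ren)
  node 4: 1 child(ren)
  node 21: 1 child(ren)
  node 12: 1 child(ren)
  node 17: 0 child(ren)
  node 34: 0 child(ren)
  node 46: 0 child(ren)
Matching nodes: [35, 28, 4, 21, 12]
Count of internal (non-leaf) nodes: 5


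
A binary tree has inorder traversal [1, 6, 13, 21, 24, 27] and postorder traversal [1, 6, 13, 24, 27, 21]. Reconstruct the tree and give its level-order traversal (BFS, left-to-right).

Inorder:   [1, 6, 13, 21, 24, 27]
Postorder: [1, 6, 13, 24, 27, 21]
Algorithm: postorder visits root last, so walk postorder right-to-left;
each value is the root of the current inorder slice — split it at that
value, recurse on the right subtree first, then the left.
Recursive splits:
  root=21; inorder splits into left=[1, 6, 13], right=[24, 27]
  root=27; inorder splits into left=[24], right=[]
  root=24; inorder splits into left=[], right=[]
  root=13; inorder splits into left=[1, 6], right=[]
  root=6; inorder splits into left=[1], right=[]
  root=1; inorder splits into left=[], right=[]
Reconstructed level-order: [21, 13, 27, 6, 24, 1]


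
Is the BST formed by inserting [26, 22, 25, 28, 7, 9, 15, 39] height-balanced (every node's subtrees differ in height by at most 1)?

Tree (level-order array): [26, 22, 28, 7, 25, None, 39, None, 9, None, None, None, None, None, 15]
Definition: a tree is height-balanced if, at every node, |h(left) - h(right)| <= 1 (empty subtree has height -1).
Bottom-up per-node check:
  node 15: h_left=-1, h_right=-1, diff=0 [OK], height=0
  node 9: h_left=-1, h_right=0, diff=1 [OK], height=1
  node 7: h_left=-1, h_right=1, diff=2 [FAIL (|-1-1|=2 > 1)], height=2
  node 25: h_left=-1, h_right=-1, diff=0 [OK], height=0
  node 22: h_left=2, h_right=0, diff=2 [FAIL (|2-0|=2 > 1)], height=3
  node 39: h_left=-1, h_right=-1, diff=0 [OK], height=0
  node 28: h_left=-1, h_right=0, diff=1 [OK], height=1
  node 26: h_left=3, h_right=1, diff=2 [FAIL (|3-1|=2 > 1)], height=4
Node 7 violates the condition: |-1 - 1| = 2 > 1.
Result: Not balanced


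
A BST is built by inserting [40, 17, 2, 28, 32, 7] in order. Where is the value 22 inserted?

Starting tree (level order): [40, 17, None, 2, 28, None, 7, None, 32]
Insertion path: 40 -> 17 -> 28
Result: insert 22 as left child of 28
Final tree (level order): [40, 17, None, 2, 28, None, 7, 22, 32]


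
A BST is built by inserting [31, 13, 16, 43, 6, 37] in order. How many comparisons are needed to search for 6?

Search path for 6: 31 -> 13 -> 6
Found: True
Comparisons: 3


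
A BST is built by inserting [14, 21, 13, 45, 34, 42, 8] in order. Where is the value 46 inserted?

Starting tree (level order): [14, 13, 21, 8, None, None, 45, None, None, 34, None, None, 42]
Insertion path: 14 -> 21 -> 45
Result: insert 46 as right child of 45
Final tree (level order): [14, 13, 21, 8, None, None, 45, None, None, 34, 46, None, 42]


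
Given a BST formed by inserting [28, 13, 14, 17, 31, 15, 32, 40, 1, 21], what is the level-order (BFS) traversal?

Tree insertion order: [28, 13, 14, 17, 31, 15, 32, 40, 1, 21]
Tree (level-order array): [28, 13, 31, 1, 14, None, 32, None, None, None, 17, None, 40, 15, 21]
BFS from the root, enqueuing left then right child of each popped node:
  queue [28] -> pop 28, enqueue [13, 31], visited so far: [28]
  queue [13, 31] -> pop 13, enqueue [1, 14], visited so far: [28, 13]
  queue [31, 1, 14] -> pop 31, enqueue [32], visited so far: [28, 13, 31]
  queue [1, 14, 32] -> pop 1, enqueue [none], visited so far: [28, 13, 31, 1]
  queue [14, 32] -> pop 14, enqueue [17], visited so far: [28, 13, 31, 1, 14]
  queue [32, 17] -> pop 32, enqueue [40], visited so far: [28, 13, 31, 1, 14, 32]
  queue [17, 40] -> pop 17, enqueue [15, 21], visited so far: [28, 13, 31, 1, 14, 32, 17]
  queue [40, 15, 21] -> pop 40, enqueue [none], visited so far: [28, 13, 31, 1, 14, 32, 17, 40]
  queue [15, 21] -> pop 15, enqueue [none], visited so far: [28, 13, 31, 1, 14, 32, 17, 40, 15]
  queue [21] -> pop 21, enqueue [none], visited so far: [28, 13, 31, 1, 14, 32, 17, 40, 15, 21]
Result: [28, 13, 31, 1, 14, 32, 17, 40, 15, 21]


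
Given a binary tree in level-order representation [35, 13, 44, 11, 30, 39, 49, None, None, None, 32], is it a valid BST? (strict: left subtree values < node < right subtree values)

Level-order array: [35, 13, 44, 11, 30, 39, 49, None, None, None, 32]
Validate using subtree bounds (lo, hi): at each node, require lo < value < hi,
then recurse left with hi=value and right with lo=value.
Preorder trace (stopping at first violation):
  at node 35 with bounds (-inf, +inf): OK
  at node 13 with bounds (-inf, 35): OK
  at node 11 with bounds (-inf, 13): OK
  at node 30 with bounds (13, 35): OK
  at node 32 with bounds (30, 35): OK
  at node 44 with bounds (35, +inf): OK
  at node 39 with bounds (35, 44): OK
  at node 49 with bounds (44, +inf): OK
No violation found at any node.
Result: Valid BST


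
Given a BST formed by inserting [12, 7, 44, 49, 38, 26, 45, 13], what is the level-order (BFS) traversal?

Tree insertion order: [12, 7, 44, 49, 38, 26, 45, 13]
Tree (level-order array): [12, 7, 44, None, None, 38, 49, 26, None, 45, None, 13]
BFS from the root, enqueuing left then right child of each popped node:
  queue [12] -> pop 12, enqueue [7, 44], visited so far: [12]
  queue [7, 44] -> pop 7, enqueue [none], visited so far: [12, 7]
  queue [44] -> pop 44, enqueue [38, 49], visited so far: [12, 7, 44]
  queue [38, 49] -> pop 38, enqueue [26], visited so far: [12, 7, 44, 38]
  queue [49, 26] -> pop 49, enqueue [45], visited so far: [12, 7, 44, 38, 49]
  queue [26, 45] -> pop 26, enqueue [13], visited so far: [12, 7, 44, 38, 49, 26]
  queue [45, 13] -> pop 45, enqueue [none], visited so far: [12, 7, 44, 38, 49, 26, 45]
  queue [13] -> pop 13, enqueue [none], visited so far: [12, 7, 44, 38, 49, 26, 45, 13]
Result: [12, 7, 44, 38, 49, 26, 45, 13]


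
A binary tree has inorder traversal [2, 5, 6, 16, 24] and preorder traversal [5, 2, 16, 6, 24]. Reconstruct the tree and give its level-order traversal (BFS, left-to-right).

Inorder:  [2, 5, 6, 16, 24]
Preorder: [5, 2, 16, 6, 24]
Algorithm: preorder visits root first, so consume preorder in order;
for each root, split the current inorder slice at that value into
left-subtree inorder and right-subtree inorder, then recurse.
Recursive splits:
  root=5; inorder splits into left=[2], right=[6, 16, 24]
  root=2; inorder splits into left=[], right=[]
  root=16; inorder splits into left=[6], right=[24]
  root=6; inorder splits into left=[], right=[]
  root=24; inorder splits into left=[], right=[]
Reconstructed level-order: [5, 2, 16, 6, 24]


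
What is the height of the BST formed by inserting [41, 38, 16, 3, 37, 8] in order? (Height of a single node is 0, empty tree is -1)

Insertion order: [41, 38, 16, 3, 37, 8]
Tree (level-order array): [41, 38, None, 16, None, 3, 37, None, 8]
Compute height bottom-up (empty subtree = -1):
  height(8) = 1 + max(-1, -1) = 0
  height(3) = 1 + max(-1, 0) = 1
  height(37) = 1 + max(-1, -1) = 0
  height(16) = 1 + max(1, 0) = 2
  height(38) = 1 + max(2, -1) = 3
  height(41) = 1 + max(3, -1) = 4
Height = 4


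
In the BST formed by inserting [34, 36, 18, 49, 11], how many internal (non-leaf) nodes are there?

Tree built from: [34, 36, 18, 49, 11]
Tree (level-order array): [34, 18, 36, 11, None, None, 49]
Rule: An internal node has at least one child.
Per-node child counts:
  node 34: 2 child(ren)
  node 18: 1 child(ren)
  node 11: 0 child(ren)
  node 36: 1 child(ren)
  node 49: 0 child(ren)
Matching nodes: [34, 18, 36]
Count of internal (non-leaf) nodes: 3


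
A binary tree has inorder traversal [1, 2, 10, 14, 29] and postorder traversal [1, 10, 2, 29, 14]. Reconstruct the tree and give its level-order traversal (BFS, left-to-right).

Inorder:   [1, 2, 10, 14, 29]
Postorder: [1, 10, 2, 29, 14]
Algorithm: postorder visits root last, so walk postorder right-to-left;
each value is the root of the current inorder slice — split it at that
value, recurse on the right subtree first, then the left.
Recursive splits:
  root=14; inorder splits into left=[1, 2, 10], right=[29]
  root=29; inorder splits into left=[], right=[]
  root=2; inorder splits into left=[1], right=[10]
  root=10; inorder splits into left=[], right=[]
  root=1; inorder splits into left=[], right=[]
Reconstructed level-order: [14, 2, 29, 1, 10]


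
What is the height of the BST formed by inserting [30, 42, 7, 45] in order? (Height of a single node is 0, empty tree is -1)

Insertion order: [30, 42, 7, 45]
Tree (level-order array): [30, 7, 42, None, None, None, 45]
Compute height bottom-up (empty subtree = -1):
  height(7) = 1 + max(-1, -1) = 0
  height(45) = 1 + max(-1, -1) = 0
  height(42) = 1 + max(-1, 0) = 1
  height(30) = 1 + max(0, 1) = 2
Height = 2


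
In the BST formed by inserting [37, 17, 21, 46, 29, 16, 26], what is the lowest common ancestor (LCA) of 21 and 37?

Tree insertion order: [37, 17, 21, 46, 29, 16, 26]
Tree (level-order array): [37, 17, 46, 16, 21, None, None, None, None, None, 29, 26]
In a BST, the LCA of p=21, q=37 is the first node v on the
root-to-leaf path with p <= v <= q (go left if both < v, right if both > v).
Walk from root:
  at 37: 21 <= 37 <= 37, this is the LCA
LCA = 37


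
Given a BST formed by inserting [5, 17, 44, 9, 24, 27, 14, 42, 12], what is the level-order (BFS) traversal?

Tree insertion order: [5, 17, 44, 9, 24, 27, 14, 42, 12]
Tree (level-order array): [5, None, 17, 9, 44, None, 14, 24, None, 12, None, None, 27, None, None, None, 42]
BFS from the root, enqueuing left then right child of each popped node:
  queue [5] -> pop 5, enqueue [17], visited so far: [5]
  queue [17] -> pop 17, enqueue [9, 44], visited so far: [5, 17]
  queue [9, 44] -> pop 9, enqueue [14], visited so far: [5, 17, 9]
  queue [44, 14] -> pop 44, enqueue [24], visited so far: [5, 17, 9, 44]
  queue [14, 24] -> pop 14, enqueue [12], visited so far: [5, 17, 9, 44, 14]
  queue [24, 12] -> pop 24, enqueue [27], visited so far: [5, 17, 9, 44, 14, 24]
  queue [12, 27] -> pop 12, enqueue [none], visited so far: [5, 17, 9, 44, 14, 24, 12]
  queue [27] -> pop 27, enqueue [42], visited so far: [5, 17, 9, 44, 14, 24, 12, 27]
  queue [42] -> pop 42, enqueue [none], visited so far: [5, 17, 9, 44, 14, 24, 12, 27, 42]
Result: [5, 17, 9, 44, 14, 24, 12, 27, 42]


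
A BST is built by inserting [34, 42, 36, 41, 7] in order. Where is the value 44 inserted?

Starting tree (level order): [34, 7, 42, None, None, 36, None, None, 41]
Insertion path: 34 -> 42
Result: insert 44 as right child of 42
Final tree (level order): [34, 7, 42, None, None, 36, 44, None, 41]


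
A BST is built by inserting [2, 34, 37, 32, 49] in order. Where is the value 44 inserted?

Starting tree (level order): [2, None, 34, 32, 37, None, None, None, 49]
Insertion path: 2 -> 34 -> 37 -> 49
Result: insert 44 as left child of 49
Final tree (level order): [2, None, 34, 32, 37, None, None, None, 49, 44]


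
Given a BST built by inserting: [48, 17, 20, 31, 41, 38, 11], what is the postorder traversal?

Tree insertion order: [48, 17, 20, 31, 41, 38, 11]
Tree (level-order array): [48, 17, None, 11, 20, None, None, None, 31, None, 41, 38]
Postorder traversal: [11, 38, 41, 31, 20, 17, 48]


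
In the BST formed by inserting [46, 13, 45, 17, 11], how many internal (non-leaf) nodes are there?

Tree built from: [46, 13, 45, 17, 11]
Tree (level-order array): [46, 13, None, 11, 45, None, None, 17]
Rule: An internal node has at least one child.
Per-node child counts:
  node 46: 1 child(ren)
  node 13: 2 child(ren)
  node 11: 0 child(ren)
  node 45: 1 child(ren)
  node 17: 0 child(ren)
Matching nodes: [46, 13, 45]
Count of internal (non-leaf) nodes: 3


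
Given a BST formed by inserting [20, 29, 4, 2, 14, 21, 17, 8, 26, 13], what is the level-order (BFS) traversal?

Tree insertion order: [20, 29, 4, 2, 14, 21, 17, 8, 26, 13]
Tree (level-order array): [20, 4, 29, 2, 14, 21, None, None, None, 8, 17, None, 26, None, 13]
BFS from the root, enqueuing left then right child of each popped node:
  queue [20] -> pop 20, enqueue [4, 29], visited so far: [20]
  queue [4, 29] -> pop 4, enqueue [2, 14], visited so far: [20, 4]
  queue [29, 2, 14] -> pop 29, enqueue [21], visited so far: [20, 4, 29]
  queue [2, 14, 21] -> pop 2, enqueue [none], visited so far: [20, 4, 29, 2]
  queue [14, 21] -> pop 14, enqueue [8, 17], visited so far: [20, 4, 29, 2, 14]
  queue [21, 8, 17] -> pop 21, enqueue [26], visited so far: [20, 4, 29, 2, 14, 21]
  queue [8, 17, 26] -> pop 8, enqueue [13], visited so far: [20, 4, 29, 2, 14, 21, 8]
  queue [17, 26, 13] -> pop 17, enqueue [none], visited so far: [20, 4, 29, 2, 14, 21, 8, 17]
  queue [26, 13] -> pop 26, enqueue [none], visited so far: [20, 4, 29, 2, 14, 21, 8, 17, 26]
  queue [13] -> pop 13, enqueue [none], visited so far: [20, 4, 29, 2, 14, 21, 8, 17, 26, 13]
Result: [20, 4, 29, 2, 14, 21, 8, 17, 26, 13]
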